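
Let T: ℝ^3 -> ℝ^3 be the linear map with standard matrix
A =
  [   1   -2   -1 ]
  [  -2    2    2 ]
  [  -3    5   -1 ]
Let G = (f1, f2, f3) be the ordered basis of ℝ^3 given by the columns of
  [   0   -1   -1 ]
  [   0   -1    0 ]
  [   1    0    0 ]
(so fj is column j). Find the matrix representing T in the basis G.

With P the matrix whose columns are f1, ..., f3, [T]_G = P^(-1) A P.
Column by column: T(f1) = A f1 = (-1, 2, -1); its G-coordinates (-1, -2, 3) give column 1.
Continuing for each basis vector yields [T]_G = [[-1, -2, 3], [-2, 0, -2], [3, -1, 3]].

[[-1, -2, 3], [-2, 0, -2], [3, -1, 3]]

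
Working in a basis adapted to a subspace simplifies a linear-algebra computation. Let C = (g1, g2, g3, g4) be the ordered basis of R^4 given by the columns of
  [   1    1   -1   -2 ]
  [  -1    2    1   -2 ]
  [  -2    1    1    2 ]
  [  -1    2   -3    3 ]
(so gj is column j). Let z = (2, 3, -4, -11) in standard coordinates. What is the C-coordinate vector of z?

(0, -1, 1, -2)

[z]_C is the unique c with M c = z, where M has columns g1, ..., g4.
Gaussian elimination on [M | z] yields c = (0, -1, 1, -2).
Check: 0·g1 - g2 + g3 - 2g4 = (2, 3, -4, -11).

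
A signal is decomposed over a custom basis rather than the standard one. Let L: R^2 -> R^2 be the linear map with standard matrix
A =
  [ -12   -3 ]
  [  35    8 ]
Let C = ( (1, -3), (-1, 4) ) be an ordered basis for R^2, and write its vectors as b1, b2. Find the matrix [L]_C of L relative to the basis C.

[[-1, -3], [2, -3]]

With P the matrix whose columns are b1, b2, [L]_C = P^(-1) A P.
Column by column: L(b1) = A b1 = (-3, 11); its C-coordinates (-1, 2) give column 1.
Continuing for each basis vector yields [L]_C = [[-1, -3], [2, -3]].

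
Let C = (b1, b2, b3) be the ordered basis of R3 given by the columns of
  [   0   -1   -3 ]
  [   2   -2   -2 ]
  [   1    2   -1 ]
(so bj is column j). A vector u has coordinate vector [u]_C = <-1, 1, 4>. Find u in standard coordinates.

By definition u = -b1 + b2 + 4b3.
Summing componentwise gives <-13, -12, -3>.

<-13, -12, -3>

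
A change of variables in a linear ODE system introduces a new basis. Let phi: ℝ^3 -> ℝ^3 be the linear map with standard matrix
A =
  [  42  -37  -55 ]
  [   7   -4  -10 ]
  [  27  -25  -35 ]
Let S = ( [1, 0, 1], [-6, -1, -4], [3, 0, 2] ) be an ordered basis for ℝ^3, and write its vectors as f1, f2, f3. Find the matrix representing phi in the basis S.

With P the matrix whose columns are f1, ..., f3, [phi]_S = P^(-1) A P.
Column by column: phi(f1) = A f1 = [-13, -3, -8]; its S-coordinates [2, 3, 1] give column 1.
Continuing for each basis vector yields [phi]_S = [[2, -1, 1], [3, -2, -1], [1, -2, 3]].

[[2, -1, 1], [3, -2, -1], [1, -2, 3]]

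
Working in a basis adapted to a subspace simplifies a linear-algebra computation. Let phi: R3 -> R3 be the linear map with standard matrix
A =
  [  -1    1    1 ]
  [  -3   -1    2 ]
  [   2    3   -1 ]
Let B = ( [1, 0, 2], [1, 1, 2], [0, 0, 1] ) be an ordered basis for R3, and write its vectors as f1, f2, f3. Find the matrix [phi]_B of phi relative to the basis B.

Let P have columns f1, ..., f3. Then [phi]_B = P^(-1) A P.
Here det P = 1, so P^(-1) is integer; computing A P first and then P^(-1)(A P) gives [[0, 2, -1], [1, 0, 2], [-2, -1, -3]].

[[0, 2, -1], [1, 0, 2], [-2, -1, -3]]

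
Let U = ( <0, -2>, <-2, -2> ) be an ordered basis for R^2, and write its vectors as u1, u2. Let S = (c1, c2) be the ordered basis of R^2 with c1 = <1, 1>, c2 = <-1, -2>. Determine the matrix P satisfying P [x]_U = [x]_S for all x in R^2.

[[2, -2], [2, 0]]

Take x = uj: its U-coordinates are the j-th standard unit vector, so P e_j — column j of P — equals [uj]_S.
u1 = 2c1 + 2c2, giving column 1 = <2, 2>; repeating for each j gives P = [[2, -2], [2, 0]].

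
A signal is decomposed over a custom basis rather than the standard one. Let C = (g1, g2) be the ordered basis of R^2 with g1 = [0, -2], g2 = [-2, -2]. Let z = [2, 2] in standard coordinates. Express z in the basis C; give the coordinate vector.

[z]_C is the unique c with M c = z, where M has columns g1, g2.
System: 0c_1 - 2c_2 = 2, -2c_1 - 2c_2 = 2; solving gives c_1 = 0, c_2 = -1.
Check: 0·g1 - g2 = [2, 2].

[0, -1]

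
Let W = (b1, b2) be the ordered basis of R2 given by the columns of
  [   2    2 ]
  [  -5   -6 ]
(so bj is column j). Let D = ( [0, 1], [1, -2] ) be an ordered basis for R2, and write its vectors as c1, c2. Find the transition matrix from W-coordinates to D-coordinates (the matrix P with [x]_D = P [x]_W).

Let M have columns bj and N have columns cj. Then for every x, N [x]_D = x = M [x]_W, so P = N^(-1) M.
Since det N = -1, N^(-1) has integer entries; multiplying gives P = [[-1, -2], [2, 2]].

[[-1, -2], [2, 2]]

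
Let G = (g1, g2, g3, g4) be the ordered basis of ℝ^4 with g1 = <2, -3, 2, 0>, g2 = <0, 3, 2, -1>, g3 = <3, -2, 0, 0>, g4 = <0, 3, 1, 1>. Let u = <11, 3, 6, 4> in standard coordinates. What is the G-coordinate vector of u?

[u]_G is the unique c with M c = u, where M has columns g1, ..., g4.
Row-reducing the augmented matrix [M | u] gives c = (1, 0, 3, 4).
Check: g1 + 0·g2 + 3g3 + 4g4 = <11, 3, 6, 4>.

<1, 0, 3, 4>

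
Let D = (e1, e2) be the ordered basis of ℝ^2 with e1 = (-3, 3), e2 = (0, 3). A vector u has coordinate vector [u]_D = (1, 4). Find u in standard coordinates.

(-3, 15)

By definition u = e1 + 4e2.
Summing componentwise gives (-3, 15).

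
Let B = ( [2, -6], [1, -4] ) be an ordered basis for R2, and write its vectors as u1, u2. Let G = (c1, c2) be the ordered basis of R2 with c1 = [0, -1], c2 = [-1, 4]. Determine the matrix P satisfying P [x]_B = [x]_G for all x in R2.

[[-2, 0], [-2, -1]]

Take x = uj: its B-coordinates are the j-th standard unit vector, so P e_j — column j of P — equals [uj]_G.
u1 = -2c1 - 2c2, giving column 1 = [-2, -2]; repeating for each j gives P = [[-2, 0], [-2, -1]].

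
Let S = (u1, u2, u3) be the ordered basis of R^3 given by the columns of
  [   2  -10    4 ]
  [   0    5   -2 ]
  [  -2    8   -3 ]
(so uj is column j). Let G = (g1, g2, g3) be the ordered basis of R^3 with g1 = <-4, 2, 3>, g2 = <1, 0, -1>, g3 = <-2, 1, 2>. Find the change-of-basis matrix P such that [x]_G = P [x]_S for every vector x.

Column j of P is [uj]_G, since P maps S-coordinates to G-coordinates.
Expressing u1 in G: u1 = 0·g1 + 2g2 + 0·g3, so column 1 of P is <0, 2, 0>.
Doing the same for each uj gives P = [[0, 2, -1], [2, 0, 0], [0, 1, 0]].

[[0, 2, -1], [2, 0, 0], [0, 1, 0]]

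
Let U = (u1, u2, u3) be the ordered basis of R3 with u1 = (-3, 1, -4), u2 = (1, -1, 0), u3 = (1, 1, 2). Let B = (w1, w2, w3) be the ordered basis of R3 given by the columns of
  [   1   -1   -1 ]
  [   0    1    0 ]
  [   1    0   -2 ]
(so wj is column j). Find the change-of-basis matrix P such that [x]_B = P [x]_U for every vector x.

Let M have columns uj and N have columns wj. Then for every x, N [x]_B = x = M [x]_U, so P = N^(-1) M.
Since det N = -1, N^(-1) has integer entries; multiplying gives P = [[0, 0, 2], [1, -1, 1], [2, 0, 0]].

[[0, 0, 2], [1, -1, 1], [2, 0, 0]]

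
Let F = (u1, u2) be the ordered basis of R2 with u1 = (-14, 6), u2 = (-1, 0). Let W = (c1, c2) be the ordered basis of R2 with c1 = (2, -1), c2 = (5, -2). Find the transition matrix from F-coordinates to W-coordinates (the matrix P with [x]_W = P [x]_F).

[[-2, 2], [-2, -1]]

Column j of P is [uj]_W, since P maps F-coordinates to W-coordinates.
Expressing u1 in W: u1 = -2c1 - 2c2, so column 1 of P is (-2, -2).
Doing the same for each uj gives P = [[-2, 2], [-2, -1]].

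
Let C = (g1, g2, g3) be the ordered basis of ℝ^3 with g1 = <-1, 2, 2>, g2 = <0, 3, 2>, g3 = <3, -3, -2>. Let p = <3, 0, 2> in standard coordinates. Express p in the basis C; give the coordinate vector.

<3, 0, 2>

[p]_C is the unique c with M c = p, where M has columns g1, ..., g3.
Solving this 3x3 system gives c = (3, 0, 2).
Check: 3g1 + 0·g2 + 2g3 = <3, 0, 2>.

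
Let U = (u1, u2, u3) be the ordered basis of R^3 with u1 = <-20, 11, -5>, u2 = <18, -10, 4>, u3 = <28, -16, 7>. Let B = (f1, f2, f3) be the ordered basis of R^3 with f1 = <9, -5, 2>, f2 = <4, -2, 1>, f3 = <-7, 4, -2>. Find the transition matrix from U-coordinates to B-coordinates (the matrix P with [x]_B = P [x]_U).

[[-1, 2, 2], [-1, 0, -1], [1, 0, -2]]

Take x = uj: its U-coordinates are the j-th standard unit vector, so P e_j — column j of P — equals [uj]_B.
u1 = -f1 - f2 + f3, giving column 1 = <-1, -1, 1>; repeating for each j gives P = [[-1, 2, 2], [-1, 0, -1], [1, 0, -2]].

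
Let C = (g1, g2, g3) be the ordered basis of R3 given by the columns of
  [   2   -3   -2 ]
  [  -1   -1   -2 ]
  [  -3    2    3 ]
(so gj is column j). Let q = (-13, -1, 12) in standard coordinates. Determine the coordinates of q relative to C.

[q]_C is the unique c with M c = q, where M has columns g1, ..., g3.
Gaussian elimination on [M | q] yields c = (-2, 3, 0).
Check: -2g1 + 3g2 + 0·g3 = (-13, -1, 12).

(-2, 3, 0)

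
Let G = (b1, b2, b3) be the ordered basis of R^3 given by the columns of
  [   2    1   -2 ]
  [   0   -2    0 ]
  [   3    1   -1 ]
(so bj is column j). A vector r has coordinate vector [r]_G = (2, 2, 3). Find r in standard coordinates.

By definition r = 2b1 + 2b2 + 3b3.
Summing componentwise gives (0, -4, 5).

(0, -4, 5)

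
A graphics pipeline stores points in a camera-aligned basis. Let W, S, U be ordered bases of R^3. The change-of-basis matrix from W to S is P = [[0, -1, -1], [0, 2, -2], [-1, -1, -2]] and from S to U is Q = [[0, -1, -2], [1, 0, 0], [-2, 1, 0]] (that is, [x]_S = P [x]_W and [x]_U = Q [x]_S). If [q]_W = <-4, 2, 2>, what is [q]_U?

First [q]_S = P [q]_W = <-4, 0, -2>.
Then [q]_U = Q [q]_S = <4, -4, 8>.

<4, -4, 8>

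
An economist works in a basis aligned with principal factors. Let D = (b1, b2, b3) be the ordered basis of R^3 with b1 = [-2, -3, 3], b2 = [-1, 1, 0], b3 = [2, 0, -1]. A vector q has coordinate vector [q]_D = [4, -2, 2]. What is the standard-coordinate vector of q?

[-2, -14, 10]

The coordinates say q = 4b1 - 2b2 + 2b3; adding the scaled basis vectors gives [-2, -14, 10].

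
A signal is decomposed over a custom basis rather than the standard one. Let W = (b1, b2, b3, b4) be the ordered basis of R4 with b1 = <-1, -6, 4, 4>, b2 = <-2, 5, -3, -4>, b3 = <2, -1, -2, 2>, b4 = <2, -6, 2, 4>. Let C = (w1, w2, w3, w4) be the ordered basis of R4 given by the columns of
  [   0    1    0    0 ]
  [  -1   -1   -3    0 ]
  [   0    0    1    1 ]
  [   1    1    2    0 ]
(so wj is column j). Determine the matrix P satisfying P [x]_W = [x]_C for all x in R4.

Let M have columns bj and N have columns wj. Then for every x, N [x]_C = x = M [x]_W, so P = N^(-1) M.
Since det N = 1, N^(-1) has integer entries; multiplying gives P = [[1, 0, 2, -2], [-1, -2, 2, 2], [2, -1, -1, 2], [2, -2, -1, 0]].

[[1, 0, 2, -2], [-1, -2, 2, 2], [2, -1, -1, 2], [2, -2, -1, 0]]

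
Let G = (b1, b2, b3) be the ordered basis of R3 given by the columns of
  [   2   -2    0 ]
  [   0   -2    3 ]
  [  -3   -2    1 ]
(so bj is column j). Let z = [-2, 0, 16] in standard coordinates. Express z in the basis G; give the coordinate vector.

[-4, -3, -2]

Write z = c_1 b1 + ... + c_3 b3 and solve for the c_i.
Solving this 3x3 system gives c = (-4, -3, -2).
Check: -4b1 - 3b2 - 2b3 = [-2, 0, 16].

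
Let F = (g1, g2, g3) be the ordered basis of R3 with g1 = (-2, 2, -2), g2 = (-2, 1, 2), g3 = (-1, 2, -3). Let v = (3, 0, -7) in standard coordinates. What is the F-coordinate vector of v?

(0, -2, 1)

[v]_F is the unique c with M c = v, where M has columns g1, ..., g3.
Row-reducing the augmented matrix [M | v] gives c = (0, -2, 1).
Check: 0·g1 - 2g2 + g3 = (3, 0, -7).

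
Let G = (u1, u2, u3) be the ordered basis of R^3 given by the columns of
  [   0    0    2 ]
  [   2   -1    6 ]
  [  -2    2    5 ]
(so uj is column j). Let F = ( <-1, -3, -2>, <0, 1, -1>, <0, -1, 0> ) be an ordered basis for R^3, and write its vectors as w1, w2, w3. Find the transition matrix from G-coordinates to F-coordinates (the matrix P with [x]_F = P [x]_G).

Let M have columns uj and N have columns wj. Then for every x, N [x]_F = x = M [x]_G, so P = N^(-1) M.
Since det N = 1, N^(-1) has integer entries; multiplying gives P = [[0, 0, -2], [2, -2, -1], [0, -1, -1]].

[[0, 0, -2], [2, -2, -1], [0, -1, -1]]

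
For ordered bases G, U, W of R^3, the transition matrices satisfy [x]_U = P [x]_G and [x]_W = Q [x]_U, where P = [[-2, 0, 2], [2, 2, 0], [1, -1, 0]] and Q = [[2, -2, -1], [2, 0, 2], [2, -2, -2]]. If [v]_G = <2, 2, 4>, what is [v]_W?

Composing the changes, [v]_W = Q P [v]_G.
Q P = [[-9, -3, 4], [-2, -2, 4], [-10, -2, 4]]; applying this to <2, 2, 4> gives <-8, 8, -8>.

<-8, 8, -8>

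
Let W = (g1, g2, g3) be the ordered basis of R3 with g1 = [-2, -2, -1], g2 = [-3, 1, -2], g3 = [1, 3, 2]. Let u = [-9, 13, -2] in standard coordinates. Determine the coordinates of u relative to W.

[0, 4, 3]

We seek scalars with c_1 g1 + ... + c_3 g3 = u; equivalently solve M c = u where the columns of M are g1, ..., g3.
Solving this 3x3 system gives c = (0, 4, 3).
Check: 0·g1 + 4g2 + 3g3 = [-9, 13, -2].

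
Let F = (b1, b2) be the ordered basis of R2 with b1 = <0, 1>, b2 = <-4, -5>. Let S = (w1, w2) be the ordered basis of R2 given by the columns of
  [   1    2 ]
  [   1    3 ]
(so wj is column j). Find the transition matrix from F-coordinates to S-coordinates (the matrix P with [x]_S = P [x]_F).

[[-2, -2], [1, -1]]

Column j of P is [bj]_S, since P maps F-coordinates to S-coordinates.
Expressing b1 in S: b1 = -2w1 + w2, so column 1 of P is <-2, 1>.
Doing the same for each bj gives P = [[-2, -2], [1, -1]].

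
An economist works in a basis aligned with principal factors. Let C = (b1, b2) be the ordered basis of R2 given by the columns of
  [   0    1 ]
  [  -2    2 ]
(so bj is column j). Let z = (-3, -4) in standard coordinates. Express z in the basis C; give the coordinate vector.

[z]_C is the unique c with M c = z, where M has columns b1, b2.
System: 0c_1 + c_2 = -3, -2c_1 + 2c_2 = -4; solving gives c_1 = -1, c_2 = -3.
Check: -b1 - 3b2 = (-3, -4).

(-1, -3)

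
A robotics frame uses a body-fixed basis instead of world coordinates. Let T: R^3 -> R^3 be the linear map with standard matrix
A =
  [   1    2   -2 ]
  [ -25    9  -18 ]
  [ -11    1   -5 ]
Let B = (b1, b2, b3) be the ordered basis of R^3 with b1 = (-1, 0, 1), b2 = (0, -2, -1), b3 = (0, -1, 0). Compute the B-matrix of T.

The j-th column of [T]_B is [T(bj)]_B.
T(b1) = A b1 = (-3, 7, 6) = 3b1 - 3b2 - b3, so column 1 is (3, -3, -1).
Repeating for b2, b3 and assembling the columns gives [[3, 2, 2], [-3, -1, 3], [-1, 2, 3]].

[[3, 2, 2], [-3, -1, 3], [-1, 2, 3]]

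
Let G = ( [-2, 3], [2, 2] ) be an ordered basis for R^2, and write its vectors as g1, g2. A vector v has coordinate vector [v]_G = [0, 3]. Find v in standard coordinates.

v = M [v]_G, where M has columns g1, g2.
Carrying out the matrix-vector product, v = [6, 6].

[6, 6]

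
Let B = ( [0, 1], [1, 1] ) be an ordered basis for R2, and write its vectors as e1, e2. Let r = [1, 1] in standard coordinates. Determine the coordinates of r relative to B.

Write r = c_1 e1 + c_2 e2 and solve for the c_i.
System: 0c_1 + c_2 = 1, c_1 + c_2 = 1; solving gives c_1 = 0, c_2 = 1.
Check: 0·e1 + e2 = [1, 1].

[0, 1]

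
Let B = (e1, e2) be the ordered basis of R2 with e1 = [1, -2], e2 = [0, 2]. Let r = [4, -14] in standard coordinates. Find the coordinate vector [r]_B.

Write r = c_1 e1 + c_2 e2 and solve for the c_i.
System: c_1 + 0c_2 = 4, -2c_1 + 2c_2 = -14; solving gives c_1 = 4, c_2 = -3.
Check: 4e1 - 3e2 = [4, -14].

[4, -3]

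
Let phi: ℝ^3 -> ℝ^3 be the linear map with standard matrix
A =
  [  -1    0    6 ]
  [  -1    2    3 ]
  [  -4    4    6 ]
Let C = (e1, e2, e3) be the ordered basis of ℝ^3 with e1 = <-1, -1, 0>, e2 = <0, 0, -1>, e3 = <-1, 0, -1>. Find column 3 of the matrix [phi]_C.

<2, -1, 3>

Column 3 of [phi]_C is the C-coordinate vector of phi(e3).
In standard coordinates phi(e3) = A e3 = <-5, -2, -2>.
Converting to C: <-5, -2, -2> = 2e1 - e2 + 3e3, so the coordinate vector is <2, -1, 3>.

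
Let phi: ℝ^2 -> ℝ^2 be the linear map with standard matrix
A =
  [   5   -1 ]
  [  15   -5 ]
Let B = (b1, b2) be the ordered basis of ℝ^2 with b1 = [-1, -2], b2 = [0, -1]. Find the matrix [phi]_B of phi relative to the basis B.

With P the matrix whose columns are b1, b2, [phi]_B = P^(-1) A P.
Column by column: phi(b1) = A b1 = [-3, -5]; its B-coordinates [3, -1] give column 1.
Continuing for each basis vector yields [phi]_B = [[3, -1], [-1, -3]].

[[3, -1], [-1, -3]]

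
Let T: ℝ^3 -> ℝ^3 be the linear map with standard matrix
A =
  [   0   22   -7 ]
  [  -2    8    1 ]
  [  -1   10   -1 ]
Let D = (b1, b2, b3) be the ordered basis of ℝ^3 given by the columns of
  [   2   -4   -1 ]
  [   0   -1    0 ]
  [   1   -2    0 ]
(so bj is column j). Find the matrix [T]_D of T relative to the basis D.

[[3, 0, -3], [3, 2, -2], [1, 0, 2]]

With P the matrix whose columns are b1, ..., b3, [T]_D = P^(-1) A P.
Column by column: T(b1) = A b1 = <-7, -3, -3>; its D-coordinates <3, 3, 1> give column 1.
Continuing for each basis vector yields [T]_D = [[3, 0, -3], [3, 2, -2], [1, 0, 2]].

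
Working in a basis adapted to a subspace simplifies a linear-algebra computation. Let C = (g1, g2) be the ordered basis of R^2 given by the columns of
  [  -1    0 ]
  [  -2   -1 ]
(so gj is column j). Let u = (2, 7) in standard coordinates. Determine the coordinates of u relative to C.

We seek scalars with c_1 g1 + c_2 g2 = u; equivalently solve M c = u where the columns of M are g1, g2.
System: -c_1 + 0c_2 = 2, -2c_1 - c_2 = 7; solving gives c_1 = -2, c_2 = -3.
Check: -2g1 - 3g2 = (2, 7).

(-2, -3)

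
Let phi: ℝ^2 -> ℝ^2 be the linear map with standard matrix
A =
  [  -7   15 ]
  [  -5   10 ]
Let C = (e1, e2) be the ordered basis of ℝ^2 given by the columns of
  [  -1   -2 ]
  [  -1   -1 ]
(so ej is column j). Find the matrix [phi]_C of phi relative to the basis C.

[[2, -1], [3, 1]]

With P the matrix whose columns are e1, e2, [phi]_C = P^(-1) A P.
Column by column: phi(e1) = A e1 = [-8, -5]; its C-coordinates [2, 3] give column 1.
Continuing for each basis vector yields [phi]_C = [[2, -1], [3, 1]].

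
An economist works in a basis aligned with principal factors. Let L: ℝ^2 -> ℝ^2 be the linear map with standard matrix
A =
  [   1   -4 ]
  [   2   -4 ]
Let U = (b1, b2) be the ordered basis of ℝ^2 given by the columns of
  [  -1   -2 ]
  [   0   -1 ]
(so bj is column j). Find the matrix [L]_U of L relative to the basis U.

Let P have columns b1, b2. Then [L]_U = P^(-1) A P.
Here det P = 1, so P^(-1) is integer; computing A P first and then P^(-1)(A P) gives [[-3, -2], [2, 0]].

[[-3, -2], [2, 0]]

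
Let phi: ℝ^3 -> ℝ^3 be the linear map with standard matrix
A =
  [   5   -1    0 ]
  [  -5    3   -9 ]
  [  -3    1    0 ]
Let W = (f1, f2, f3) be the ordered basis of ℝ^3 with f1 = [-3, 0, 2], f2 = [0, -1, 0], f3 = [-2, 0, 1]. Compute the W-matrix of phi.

Let P have columns f1, ..., f3. Then [phi]_W = P^(-1) A P.
Here det P = -1, so P^(-1) is integer; computing A P first and then P^(-1)(A P) gives [[3, -1, 2], [3, 3, -1], [3, 1, 2]].

[[3, -1, 2], [3, 3, -1], [3, 1, 2]]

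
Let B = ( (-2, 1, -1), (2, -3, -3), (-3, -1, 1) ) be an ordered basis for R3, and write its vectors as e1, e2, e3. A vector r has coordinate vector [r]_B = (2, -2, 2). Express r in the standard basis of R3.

(-14, 6, 6)

By definition r = 2e1 - 2e2 + 2e3.
Summing componentwise gives (-14, 6, 6).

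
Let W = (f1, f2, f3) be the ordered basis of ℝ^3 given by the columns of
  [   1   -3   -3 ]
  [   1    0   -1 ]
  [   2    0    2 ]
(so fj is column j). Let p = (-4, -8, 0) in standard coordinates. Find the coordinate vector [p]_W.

(-4, -4, 4)

Write p = c_1 f1 + ... + c_3 f3 and solve for the c_i.
Row-reducing the augmented matrix [M | p] gives c = (-4, -4, 4).
Check: -4f1 - 4f2 + 4f3 = (-4, -8, 0).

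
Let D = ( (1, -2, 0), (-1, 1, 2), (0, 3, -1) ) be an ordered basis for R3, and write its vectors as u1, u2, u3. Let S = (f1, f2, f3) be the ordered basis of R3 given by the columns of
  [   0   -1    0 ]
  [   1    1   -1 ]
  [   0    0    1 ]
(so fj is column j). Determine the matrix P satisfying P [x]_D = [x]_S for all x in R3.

Take x = uj: its D-coordinates are the j-th standard unit vector, so P e_j — column j of P — equals [uj]_S.
u1 = -f1 - f2 + 0·f3, giving column 1 = (-1, -1, 0); repeating for each j gives P = [[-1, 2, 2], [-1, 1, 0], [0, 2, -1]].

[[-1, 2, 2], [-1, 1, 0], [0, 2, -1]]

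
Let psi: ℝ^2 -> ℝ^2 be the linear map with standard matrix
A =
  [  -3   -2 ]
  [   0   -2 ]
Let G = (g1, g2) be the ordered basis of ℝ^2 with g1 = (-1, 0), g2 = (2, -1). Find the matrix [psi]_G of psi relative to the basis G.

Let P have columns g1, g2. Then [psi]_G = P^(-1) A P.
Here det P = 1, so P^(-1) is integer; computing A P first and then P^(-1)(A P) gives [[-3, 0], [0, -2]].

[[-3, 0], [0, -2]]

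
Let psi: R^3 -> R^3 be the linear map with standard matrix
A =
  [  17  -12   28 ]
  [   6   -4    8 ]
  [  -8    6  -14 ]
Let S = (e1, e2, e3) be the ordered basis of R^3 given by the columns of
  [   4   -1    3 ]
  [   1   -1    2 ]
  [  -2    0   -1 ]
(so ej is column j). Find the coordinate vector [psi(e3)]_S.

(-1, -3, 0)

Column 3 of [psi]_S is the S-coordinate vector of psi(e3).
In standard coordinates psi(e3) = A e3 = (-1, 2, 2).
Converting to S: (-1, 2, 2) = -e1 - 3e2 + 0·e3, so the coordinate vector is (-1, -3, 0).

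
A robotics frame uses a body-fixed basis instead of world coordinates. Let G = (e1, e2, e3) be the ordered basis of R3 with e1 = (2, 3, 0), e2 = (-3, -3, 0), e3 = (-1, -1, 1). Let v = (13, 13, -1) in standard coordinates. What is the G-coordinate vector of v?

[v]_G is the unique c with M c = v, where M has columns e1, ..., e3.
Gaussian elimination on [M | v] yields c = (0, -4, -1).
Check: 0·e1 - 4e2 - e3 = (13, 13, -1).

(0, -4, -1)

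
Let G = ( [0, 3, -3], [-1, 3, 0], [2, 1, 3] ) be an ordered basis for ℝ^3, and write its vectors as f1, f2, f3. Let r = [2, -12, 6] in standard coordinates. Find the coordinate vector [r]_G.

Write r = c_1 f1 + ... + c_3 f3 and solve for the c_i.
Solving this 3x3 system gives c = (-2, -2, 0).
Check: -2f1 - 2f2 + 0·f3 = [2, -12, 6].

[-2, -2, 0]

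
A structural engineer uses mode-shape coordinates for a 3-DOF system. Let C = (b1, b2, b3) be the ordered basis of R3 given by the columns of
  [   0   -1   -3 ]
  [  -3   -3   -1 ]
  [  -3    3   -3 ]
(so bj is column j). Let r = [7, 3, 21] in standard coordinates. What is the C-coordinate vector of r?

[-2, 2, -3]

[r]_C is the unique c with M c = r, where M has columns b1, ..., b3.
Gaussian elimination on [M | r] yields c = (-2, 2, -3).
Check: -2b1 + 2b2 - 3b3 = [7, 3, 21].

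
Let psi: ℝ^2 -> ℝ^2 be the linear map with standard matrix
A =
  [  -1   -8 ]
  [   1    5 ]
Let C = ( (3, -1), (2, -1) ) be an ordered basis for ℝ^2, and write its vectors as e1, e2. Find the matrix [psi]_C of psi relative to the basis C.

Let P have columns e1, e2. Then [psi]_C = P^(-1) A P.
Here det P = -1, so P^(-1) is integer; computing A P first and then P^(-1)(A P) gives [[1, 0], [1, 3]].

[[1, 0], [1, 3]]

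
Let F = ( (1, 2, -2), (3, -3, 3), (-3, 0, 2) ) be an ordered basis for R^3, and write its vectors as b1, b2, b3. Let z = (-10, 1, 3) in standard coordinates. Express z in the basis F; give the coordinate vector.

[z]_F is the unique c with M c = z, where M has columns b1, ..., b3.
Solving this 3x3 system gives c = (-1, -1, 2).
Check: -b1 - b2 + 2b3 = (-10, 1, 3).

(-1, -1, 2)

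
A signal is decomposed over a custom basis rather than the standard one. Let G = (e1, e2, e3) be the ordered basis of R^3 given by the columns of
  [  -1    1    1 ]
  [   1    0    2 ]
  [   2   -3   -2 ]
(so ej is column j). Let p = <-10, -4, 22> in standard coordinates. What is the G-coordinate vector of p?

Write p = c_1 e1 + ... + c_3 e3 and solve for the c_i.
Row-reducing the augmented matrix [M | p] gives c = (4, -2, -4).
Check: 4e1 - 2e2 - 4e3 = <-10, -4, 22>.

<4, -2, -4>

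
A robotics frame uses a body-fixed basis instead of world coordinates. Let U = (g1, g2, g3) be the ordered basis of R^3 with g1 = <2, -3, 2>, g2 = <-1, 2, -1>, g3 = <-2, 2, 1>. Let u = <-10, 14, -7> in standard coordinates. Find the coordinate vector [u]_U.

We seek scalars with c_1 g1 + ... + c_3 g3 = u; equivalently solve M c = u where the columns of M are g1, ..., g3.
Row-reducing the augmented matrix [M | u] gives c = (-4, 0, 1).
Check: -4g1 + 0·g2 + g3 = <-10, 14, -7>.

<-4, 0, 1>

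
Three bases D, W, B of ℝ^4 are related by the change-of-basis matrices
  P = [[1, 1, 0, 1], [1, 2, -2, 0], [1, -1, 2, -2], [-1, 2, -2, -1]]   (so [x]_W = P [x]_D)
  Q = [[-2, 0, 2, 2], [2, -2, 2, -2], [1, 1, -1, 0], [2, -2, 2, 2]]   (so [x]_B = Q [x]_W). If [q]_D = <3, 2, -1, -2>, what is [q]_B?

Composing the changes, [q]_B = Q P [q]_D.
Q P = [[-2, 0, 0, -8], [4, -8, 12, 0], [1, 4, -4, 3], [0, 0, 4, -4]]; applying this to <3, 2, -1, -2> gives <10, -16, 9, 4>.

<10, -16, 9, 4>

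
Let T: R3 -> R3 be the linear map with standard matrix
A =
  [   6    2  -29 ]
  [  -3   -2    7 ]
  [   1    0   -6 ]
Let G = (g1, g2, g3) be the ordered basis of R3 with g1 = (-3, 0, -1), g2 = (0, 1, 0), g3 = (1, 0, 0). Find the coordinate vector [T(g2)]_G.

(0, -2, 2)

Compute T(g2) = A g2 = (2, -2, 0) in standard coordinates.
Then write this in G-coordinates: solve for y in y_1 g1 + ... + y_3 g3 = (2, -2, 0).
This gives y = (0, -2, 2), which is column 2 of [T]_G.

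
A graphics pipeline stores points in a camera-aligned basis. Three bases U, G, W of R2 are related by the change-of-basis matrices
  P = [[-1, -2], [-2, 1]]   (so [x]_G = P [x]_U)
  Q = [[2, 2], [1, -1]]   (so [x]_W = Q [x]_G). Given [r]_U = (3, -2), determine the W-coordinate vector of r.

(-14, 9)

First [r]_G = P [r]_U = (1, -8).
Then [r]_W = Q [r]_G = (-14, 9).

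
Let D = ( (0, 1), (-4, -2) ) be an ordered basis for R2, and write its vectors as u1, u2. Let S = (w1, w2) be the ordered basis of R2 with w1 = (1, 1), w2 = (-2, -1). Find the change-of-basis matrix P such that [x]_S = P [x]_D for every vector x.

[[2, 0], [1, 2]]

Take x = uj: its D-coordinates are the j-th standard unit vector, so P e_j — column j of P — equals [uj]_S.
u1 = 2w1 + w2, giving column 1 = (2, 1); repeating for each j gives P = [[2, 0], [1, 2]].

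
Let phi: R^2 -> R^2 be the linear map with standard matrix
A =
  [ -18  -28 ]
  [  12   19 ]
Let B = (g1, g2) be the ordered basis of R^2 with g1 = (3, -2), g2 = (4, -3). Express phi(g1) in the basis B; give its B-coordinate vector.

(-2, 2)

Compute phi(g1) = A g1 = (2, -2) in standard coordinates.
Then write this in B-coordinates: solve for y in y_1 g1 + y_2 g2 = (2, -2).
This gives y = (-2, 2), which is column 1 of [phi]_B.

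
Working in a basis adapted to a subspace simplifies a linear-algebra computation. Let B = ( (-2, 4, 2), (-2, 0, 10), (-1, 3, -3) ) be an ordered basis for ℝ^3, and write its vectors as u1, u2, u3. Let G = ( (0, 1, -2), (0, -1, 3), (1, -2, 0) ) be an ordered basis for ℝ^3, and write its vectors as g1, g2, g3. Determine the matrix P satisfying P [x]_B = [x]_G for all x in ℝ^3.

Column j of P is [uj]_G, since P maps B-coordinates to G-coordinates.
Expressing u1 in G: u1 = 2g1 + 2g2 - 2g3, so column 1 of P is (2, 2, -2).
Doing the same for each uj gives P = [[2, -2, 0], [2, 2, -1], [-2, -2, -1]].

[[2, -2, 0], [2, 2, -1], [-2, -2, -1]]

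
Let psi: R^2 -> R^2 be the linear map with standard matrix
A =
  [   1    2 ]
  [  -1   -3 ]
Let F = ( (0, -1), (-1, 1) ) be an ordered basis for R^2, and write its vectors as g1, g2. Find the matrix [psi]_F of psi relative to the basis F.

[[-1, 1], [2, -1]]

The j-th column of [psi]_F is [psi(gj)]_F.
psi(g1) = A g1 = (-2, 3) = -g1 + 2g2, so column 1 is (-1, 2).
Repeating for g2 and assembling the columns gives [[-1, 1], [2, -1]].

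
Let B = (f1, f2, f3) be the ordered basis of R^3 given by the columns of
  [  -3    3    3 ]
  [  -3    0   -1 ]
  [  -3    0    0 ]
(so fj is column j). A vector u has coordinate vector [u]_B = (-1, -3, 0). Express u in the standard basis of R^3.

(-6, 3, 3)

u = M [u]_B, where M has columns f1, ..., f3.
Carrying out the matrix-vector product, u = (-6, 3, 3).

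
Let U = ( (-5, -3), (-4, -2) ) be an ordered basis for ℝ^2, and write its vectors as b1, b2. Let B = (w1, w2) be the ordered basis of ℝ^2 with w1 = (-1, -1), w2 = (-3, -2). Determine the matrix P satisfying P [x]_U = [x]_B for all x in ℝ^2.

Take x = bj: its U-coordinates are the j-th standard unit vector, so P e_j — column j of P — equals [bj]_B.
b1 = -w1 + 2w2, giving column 1 = (-1, 2); repeating for each j gives P = [[-1, -2], [2, 2]].

[[-1, -2], [2, 2]]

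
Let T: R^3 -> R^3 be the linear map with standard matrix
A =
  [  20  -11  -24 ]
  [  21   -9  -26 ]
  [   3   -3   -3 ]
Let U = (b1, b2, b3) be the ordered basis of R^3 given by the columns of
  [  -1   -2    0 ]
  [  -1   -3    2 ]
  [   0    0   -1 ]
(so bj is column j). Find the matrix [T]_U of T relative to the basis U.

With P the matrix whose columns are b1, ..., b3, [T]_U = P^(-1) A P.
Column by column: T(b1) = A b1 = <-9, -12, 0>; its U-coordinates <3, 3, 0> give column 1.
Continuing for each basis vector yields [T]_U = [[3, 3, -2], [3, 2, 0], [0, -3, 3]].

[[3, 3, -2], [3, 2, 0], [0, -3, 3]]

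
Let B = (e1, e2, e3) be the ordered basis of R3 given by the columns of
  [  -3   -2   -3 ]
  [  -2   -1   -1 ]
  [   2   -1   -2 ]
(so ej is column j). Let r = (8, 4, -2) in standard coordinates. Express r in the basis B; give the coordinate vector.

We seek scalars with c_1 e1 + ... + c_3 e3 = r; equivalently solve M c = r where the columns of M are e1, ..., e3.
Gaussian elimination on [M | r] yields c = (-2, 2, -2).
Check: -2e1 + 2e2 - 2e3 = (8, 4, -2).

(-2, 2, -2)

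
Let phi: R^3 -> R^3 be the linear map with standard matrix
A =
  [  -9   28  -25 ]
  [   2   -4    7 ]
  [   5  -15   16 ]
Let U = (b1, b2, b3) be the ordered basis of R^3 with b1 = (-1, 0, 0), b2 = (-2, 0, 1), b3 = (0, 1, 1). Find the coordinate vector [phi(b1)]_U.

(-3, -3, -2)

Column 1 of [phi]_U is the U-coordinate vector of phi(b1).
In standard coordinates phi(b1) = A b1 = (9, -2, -5).
Converting to U: (9, -2, -5) = -3b1 - 3b2 - 2b3, so the coordinate vector is (-3, -3, -2).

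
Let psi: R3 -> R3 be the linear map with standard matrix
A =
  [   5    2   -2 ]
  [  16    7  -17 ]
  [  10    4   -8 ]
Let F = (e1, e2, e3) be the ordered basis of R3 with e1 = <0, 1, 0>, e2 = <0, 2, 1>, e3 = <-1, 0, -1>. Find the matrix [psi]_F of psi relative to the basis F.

[[3, 1, -1], [2, -2, 1], [-2, -2, 3]]

The j-th column of [psi]_F is [psi(ej)]_F.
psi(e1) = A e1 = <2, 7, 4> = 3e1 + 2e2 - 2e3, so column 1 is <3, 2, -2>.
Repeating for e2, e3 and assembling the columns gives [[3, 1, -1], [2, -2, 1], [-2, -2, 3]].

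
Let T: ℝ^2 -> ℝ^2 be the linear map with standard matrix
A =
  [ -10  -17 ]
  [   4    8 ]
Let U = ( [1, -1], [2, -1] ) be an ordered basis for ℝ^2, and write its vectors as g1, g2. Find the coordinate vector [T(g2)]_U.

Compute T(g2) = A g2 = [-3, 0] in standard coordinates.
Then write this in U-coordinates: solve for y in y_1 g1 + y_2 g2 = [-3, 0].
This gives y = [3, -3], which is column 2 of [T]_U.

[3, -3]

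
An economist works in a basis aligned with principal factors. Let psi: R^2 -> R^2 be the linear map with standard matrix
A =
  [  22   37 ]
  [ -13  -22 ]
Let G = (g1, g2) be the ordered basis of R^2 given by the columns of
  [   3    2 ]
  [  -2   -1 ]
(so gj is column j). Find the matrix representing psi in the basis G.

Let P have columns g1, g2. Then [psi]_G = P^(-1) A P.
Here det P = 1, so P^(-1) is integer; computing A P first and then P^(-1)(A P) gives [[-2, 1], [-1, 2]].

[[-2, 1], [-1, 2]]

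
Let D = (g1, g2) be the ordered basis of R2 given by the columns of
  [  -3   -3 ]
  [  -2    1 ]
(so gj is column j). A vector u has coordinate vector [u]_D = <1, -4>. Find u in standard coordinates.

The coordinates say u = g1 - 4g2; adding the scaled basis vectors gives <9, -6>.

<9, -6>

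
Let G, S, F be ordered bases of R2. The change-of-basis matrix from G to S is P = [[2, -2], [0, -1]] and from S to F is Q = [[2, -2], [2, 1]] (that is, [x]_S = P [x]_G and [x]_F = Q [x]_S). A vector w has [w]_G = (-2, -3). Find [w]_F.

First [w]_S = P [w]_G = (2, 3).
Then [w]_F = Q [w]_S = (-2, 7).

(-2, 7)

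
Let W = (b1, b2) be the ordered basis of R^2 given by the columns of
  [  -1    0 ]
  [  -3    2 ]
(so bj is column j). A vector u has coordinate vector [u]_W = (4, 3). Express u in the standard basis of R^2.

(-4, -6)

By definition u = 4b1 + 3b2.
Summing componentwise gives (-4, -6).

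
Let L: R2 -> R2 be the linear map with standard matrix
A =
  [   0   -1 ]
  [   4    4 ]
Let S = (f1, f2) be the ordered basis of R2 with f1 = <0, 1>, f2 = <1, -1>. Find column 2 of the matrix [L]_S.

Compute L(f2) = A f2 = <1, 0> in standard coordinates.
Then write this in S-coordinates: solve for y in y_1 f1 + y_2 f2 = <1, 0>.
This gives y = <1, 1>, which is column 2 of [L]_S.

<1, 1>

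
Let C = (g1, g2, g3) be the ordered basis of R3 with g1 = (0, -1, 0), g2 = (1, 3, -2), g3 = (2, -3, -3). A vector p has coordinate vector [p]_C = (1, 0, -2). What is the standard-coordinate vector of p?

The coordinates say p = g1 + 0·g2 - 2g3; adding the scaled basis vectors gives (-4, 5, 6).

(-4, 5, 6)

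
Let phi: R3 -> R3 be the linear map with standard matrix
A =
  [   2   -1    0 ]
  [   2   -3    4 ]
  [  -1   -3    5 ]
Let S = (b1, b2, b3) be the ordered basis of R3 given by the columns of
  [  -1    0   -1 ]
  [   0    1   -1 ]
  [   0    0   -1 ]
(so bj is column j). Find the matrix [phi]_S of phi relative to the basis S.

Let P have columns b1, ..., b3. Then [phi]_S = P^(-1) A P.
Here det P = 1, so P^(-1) is integer; computing A P first and then P^(-1)(A P) gives [[3, -2, 0], [-3, 0, -2], [-1, 3, 1]].

[[3, -2, 0], [-3, 0, -2], [-1, 3, 1]]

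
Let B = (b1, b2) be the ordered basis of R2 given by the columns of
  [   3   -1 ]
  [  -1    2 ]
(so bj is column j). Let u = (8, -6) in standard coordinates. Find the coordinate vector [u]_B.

Write u = c_1 b1 + c_2 b2 and solve for the c_i.
System: 3c_1 - c_2 = 8, -c_1 + 2c_2 = -6; solving gives c_1 = 2, c_2 = -2.
Check: 2b1 - 2b2 = (8, -6).

(2, -2)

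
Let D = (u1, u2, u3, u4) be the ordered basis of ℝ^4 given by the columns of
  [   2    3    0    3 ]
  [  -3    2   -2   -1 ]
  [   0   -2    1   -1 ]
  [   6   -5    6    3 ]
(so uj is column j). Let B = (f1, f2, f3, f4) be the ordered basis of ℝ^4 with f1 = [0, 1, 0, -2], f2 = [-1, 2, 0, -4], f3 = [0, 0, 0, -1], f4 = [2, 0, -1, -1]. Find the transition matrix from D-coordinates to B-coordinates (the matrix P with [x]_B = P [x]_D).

Take x = uj: its D-coordinates are the j-th standard unit vector, so P e_j — column j of P — equals [uj]_B.
u1 = f1 - 2f2 + 0·f3 + 0·f4, giving column 1 = [1, -2, 0, 0]; repeating for each j gives P = [[1, 0, 2, 1], [-2, 1, -2, -1], [0, -1, -1, -2], [0, 2, -1, 1]].

[[1, 0, 2, 1], [-2, 1, -2, -1], [0, -1, -1, -2], [0, 2, -1, 1]]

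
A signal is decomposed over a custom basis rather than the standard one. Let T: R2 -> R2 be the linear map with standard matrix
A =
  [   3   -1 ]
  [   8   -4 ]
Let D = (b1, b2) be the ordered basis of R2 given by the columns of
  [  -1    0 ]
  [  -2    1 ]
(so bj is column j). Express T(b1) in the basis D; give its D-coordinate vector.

Column 1 of [T]_D is the D-coordinate vector of T(b1).
In standard coordinates T(b1) = A b1 = [-1, 0].
Converting to D: [-1, 0] = b1 + 2b2, so the coordinate vector is [1, 2].

[1, 2]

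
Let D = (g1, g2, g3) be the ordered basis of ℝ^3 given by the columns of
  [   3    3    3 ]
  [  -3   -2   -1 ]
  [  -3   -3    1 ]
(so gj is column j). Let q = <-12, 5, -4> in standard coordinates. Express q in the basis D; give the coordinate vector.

[q]_D is the unique c with M c = q, where M has columns g1, ..., g3.
Solving this 3x3 system gives c = (-1, 1, -4).
Check: -g1 + g2 - 4g3 = <-12, 5, -4>.

<-1, 1, -4>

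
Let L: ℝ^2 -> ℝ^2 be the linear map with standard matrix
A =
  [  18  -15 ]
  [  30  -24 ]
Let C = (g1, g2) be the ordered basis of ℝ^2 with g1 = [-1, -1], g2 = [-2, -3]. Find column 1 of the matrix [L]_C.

[-3, 3]

Compute L(g1) = A g1 = [-3, -6] in standard coordinates.
Then write this in C-coordinates: solve for y in y_1 g1 + y_2 g2 = [-3, -6].
This gives y = [-3, 3], which is column 1 of [L]_C.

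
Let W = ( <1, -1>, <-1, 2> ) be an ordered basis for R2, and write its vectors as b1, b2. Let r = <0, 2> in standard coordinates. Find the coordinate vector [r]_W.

<2, 2>

[r]_W is the unique c with M c = r, where M has columns b1, b2.
System: c_1 - c_2 = 0, -c_1 + 2c_2 = 2; solving gives c_1 = 2, c_2 = 2.
Check: 2b1 + 2b2 = <0, 2>.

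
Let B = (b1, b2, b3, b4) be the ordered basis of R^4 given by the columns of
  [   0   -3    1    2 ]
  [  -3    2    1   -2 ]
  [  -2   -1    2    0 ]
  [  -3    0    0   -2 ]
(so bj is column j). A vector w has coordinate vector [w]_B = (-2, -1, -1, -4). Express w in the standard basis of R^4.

By definition w = -2b1 - b2 - b3 - 4b4.
Summing componentwise gives (-6, 11, 3, 14).

(-6, 11, 3, 14)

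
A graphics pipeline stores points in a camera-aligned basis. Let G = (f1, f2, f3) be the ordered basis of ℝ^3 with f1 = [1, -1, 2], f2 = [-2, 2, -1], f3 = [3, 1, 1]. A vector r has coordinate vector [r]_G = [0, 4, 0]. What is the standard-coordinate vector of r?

[-8, 8, -4]

By definition r = 0·f1 + 4f2 + 0·f3.
Summing componentwise gives [-8, 8, -4].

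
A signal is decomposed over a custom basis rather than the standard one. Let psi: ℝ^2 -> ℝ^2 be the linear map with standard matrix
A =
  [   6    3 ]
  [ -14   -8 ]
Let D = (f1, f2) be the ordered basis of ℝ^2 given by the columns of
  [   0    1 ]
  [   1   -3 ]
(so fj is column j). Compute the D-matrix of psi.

[[1, 1], [3, -3]]

With P the matrix whose columns are f1, f2, [psi]_D = P^(-1) A P.
Column by column: psi(f1) = A f1 = [3, -8]; its D-coordinates [1, 3] give column 1.
Continuing for each basis vector yields [psi]_D = [[1, 1], [3, -3]].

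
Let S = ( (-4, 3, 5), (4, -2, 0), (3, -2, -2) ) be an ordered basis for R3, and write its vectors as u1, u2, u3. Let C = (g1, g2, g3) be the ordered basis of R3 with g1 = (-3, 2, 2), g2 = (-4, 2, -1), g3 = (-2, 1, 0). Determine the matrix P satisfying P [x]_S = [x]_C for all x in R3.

Column j of P is [uj]_C, since P maps S-coordinates to C-coordinates.
Expressing u1 in C: u1 = 2g1 - g2 + g3, so column 1 of P is (2, -1, 1).
Doing the same for each uj gives P = [[2, 0, -1], [-1, 0, 0], [1, -2, 0]].

[[2, 0, -1], [-1, 0, 0], [1, -2, 0]]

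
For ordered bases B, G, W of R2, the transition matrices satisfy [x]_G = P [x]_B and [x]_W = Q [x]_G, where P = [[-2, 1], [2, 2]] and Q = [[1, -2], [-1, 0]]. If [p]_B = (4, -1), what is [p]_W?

First [p]_G = P [p]_B = (-9, 6).
Then [p]_W = Q [p]_G = (-21, 9).

(-21, 9)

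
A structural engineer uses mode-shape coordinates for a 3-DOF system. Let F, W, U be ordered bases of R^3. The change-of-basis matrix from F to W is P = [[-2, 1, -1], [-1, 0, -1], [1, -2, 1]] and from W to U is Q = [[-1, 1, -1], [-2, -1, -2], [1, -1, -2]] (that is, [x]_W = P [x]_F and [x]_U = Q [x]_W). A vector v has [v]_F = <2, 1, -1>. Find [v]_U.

<2, 7, 1>

Composing the changes, [v]_U = Q P [v]_F.
Q P = [[0, 1, -1], [3, 2, 1], [-3, 5, -2]]; applying this to <2, 1, -1> gives <2, 7, 1>.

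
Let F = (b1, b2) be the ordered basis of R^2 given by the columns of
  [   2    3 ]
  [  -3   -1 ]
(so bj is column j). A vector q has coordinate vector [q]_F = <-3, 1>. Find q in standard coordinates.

<-3, 8>

q = M [q]_F, where M has columns b1, b2.
Carrying out the matrix-vector product, q = <-3, 8>.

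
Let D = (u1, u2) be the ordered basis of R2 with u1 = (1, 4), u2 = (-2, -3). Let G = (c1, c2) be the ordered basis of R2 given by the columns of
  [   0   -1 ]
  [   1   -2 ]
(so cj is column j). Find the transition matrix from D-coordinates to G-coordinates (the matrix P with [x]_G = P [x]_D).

[[2, 1], [-1, 2]]

Let M have columns uj and N have columns cj. Then for every x, N [x]_G = x = M [x]_D, so P = N^(-1) M.
Since det N = 1, N^(-1) has integer entries; multiplying gives P = [[2, 1], [-1, 2]].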